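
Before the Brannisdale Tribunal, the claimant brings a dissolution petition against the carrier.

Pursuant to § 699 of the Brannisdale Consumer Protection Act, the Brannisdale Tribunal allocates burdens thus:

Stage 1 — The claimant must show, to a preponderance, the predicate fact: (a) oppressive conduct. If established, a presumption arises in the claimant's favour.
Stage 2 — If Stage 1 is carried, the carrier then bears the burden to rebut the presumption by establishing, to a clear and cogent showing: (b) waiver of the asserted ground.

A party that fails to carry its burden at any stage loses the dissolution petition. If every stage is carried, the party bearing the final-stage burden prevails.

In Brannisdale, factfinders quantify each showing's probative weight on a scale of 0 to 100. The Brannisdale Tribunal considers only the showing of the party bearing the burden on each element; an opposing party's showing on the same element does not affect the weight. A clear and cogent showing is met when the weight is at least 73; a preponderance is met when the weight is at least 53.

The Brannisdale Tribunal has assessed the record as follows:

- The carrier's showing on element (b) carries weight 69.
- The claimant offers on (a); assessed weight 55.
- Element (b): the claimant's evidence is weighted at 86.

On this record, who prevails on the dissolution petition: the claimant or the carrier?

claimant

At Stage 1 the claimant must meet a preponderance (weight is at least 53): on (a) the weight is 55, ≥ 53, so (a) meets the standard.
  The claimant carries Stage 1; the carrier now bears the burden.
At Stage 2 the carrier must meet a clear and cogent showing (weight is at least 73): on (b) the weight is 69 (the claimant's 86 is given no effect), which does not reach 73, so (b) does not meet the standard.
  The carrier does not carry Stage 2.
So the claimant prevails.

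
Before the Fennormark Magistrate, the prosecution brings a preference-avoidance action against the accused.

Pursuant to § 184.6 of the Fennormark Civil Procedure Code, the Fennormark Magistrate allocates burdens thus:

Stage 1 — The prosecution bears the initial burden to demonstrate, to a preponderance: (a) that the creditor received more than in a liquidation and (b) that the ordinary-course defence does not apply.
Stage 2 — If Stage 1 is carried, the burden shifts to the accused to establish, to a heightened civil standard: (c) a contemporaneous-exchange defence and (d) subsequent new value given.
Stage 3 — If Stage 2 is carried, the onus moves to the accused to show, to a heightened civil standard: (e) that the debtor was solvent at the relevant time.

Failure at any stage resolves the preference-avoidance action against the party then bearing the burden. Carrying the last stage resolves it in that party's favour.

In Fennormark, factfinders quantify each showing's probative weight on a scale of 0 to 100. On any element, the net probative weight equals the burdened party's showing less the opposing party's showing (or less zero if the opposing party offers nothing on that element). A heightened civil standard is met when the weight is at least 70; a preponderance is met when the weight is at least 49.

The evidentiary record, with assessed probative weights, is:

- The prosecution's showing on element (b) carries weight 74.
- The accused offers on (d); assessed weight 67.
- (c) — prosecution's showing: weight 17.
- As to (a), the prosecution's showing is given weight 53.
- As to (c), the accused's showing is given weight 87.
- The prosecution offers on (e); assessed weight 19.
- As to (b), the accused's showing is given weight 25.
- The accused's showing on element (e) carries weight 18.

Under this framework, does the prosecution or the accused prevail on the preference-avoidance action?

Stage 1 (prosecution, a preponderance, weight is at least 49): (a) 53 ≥ 49 — meets; (b) net 74−25=49 ≥ 49 — meets.
  All elements met. The burden passes to the accused.
Stage 2 (accused, a heightened civil standard, weight is at least 70): (c) net 87−17=70 ≥ 70 — meets; (d) 67 < 70 — fails.
  Stage 2 not carried; the accused fails its burden.
The prosecution prevails.

prosecution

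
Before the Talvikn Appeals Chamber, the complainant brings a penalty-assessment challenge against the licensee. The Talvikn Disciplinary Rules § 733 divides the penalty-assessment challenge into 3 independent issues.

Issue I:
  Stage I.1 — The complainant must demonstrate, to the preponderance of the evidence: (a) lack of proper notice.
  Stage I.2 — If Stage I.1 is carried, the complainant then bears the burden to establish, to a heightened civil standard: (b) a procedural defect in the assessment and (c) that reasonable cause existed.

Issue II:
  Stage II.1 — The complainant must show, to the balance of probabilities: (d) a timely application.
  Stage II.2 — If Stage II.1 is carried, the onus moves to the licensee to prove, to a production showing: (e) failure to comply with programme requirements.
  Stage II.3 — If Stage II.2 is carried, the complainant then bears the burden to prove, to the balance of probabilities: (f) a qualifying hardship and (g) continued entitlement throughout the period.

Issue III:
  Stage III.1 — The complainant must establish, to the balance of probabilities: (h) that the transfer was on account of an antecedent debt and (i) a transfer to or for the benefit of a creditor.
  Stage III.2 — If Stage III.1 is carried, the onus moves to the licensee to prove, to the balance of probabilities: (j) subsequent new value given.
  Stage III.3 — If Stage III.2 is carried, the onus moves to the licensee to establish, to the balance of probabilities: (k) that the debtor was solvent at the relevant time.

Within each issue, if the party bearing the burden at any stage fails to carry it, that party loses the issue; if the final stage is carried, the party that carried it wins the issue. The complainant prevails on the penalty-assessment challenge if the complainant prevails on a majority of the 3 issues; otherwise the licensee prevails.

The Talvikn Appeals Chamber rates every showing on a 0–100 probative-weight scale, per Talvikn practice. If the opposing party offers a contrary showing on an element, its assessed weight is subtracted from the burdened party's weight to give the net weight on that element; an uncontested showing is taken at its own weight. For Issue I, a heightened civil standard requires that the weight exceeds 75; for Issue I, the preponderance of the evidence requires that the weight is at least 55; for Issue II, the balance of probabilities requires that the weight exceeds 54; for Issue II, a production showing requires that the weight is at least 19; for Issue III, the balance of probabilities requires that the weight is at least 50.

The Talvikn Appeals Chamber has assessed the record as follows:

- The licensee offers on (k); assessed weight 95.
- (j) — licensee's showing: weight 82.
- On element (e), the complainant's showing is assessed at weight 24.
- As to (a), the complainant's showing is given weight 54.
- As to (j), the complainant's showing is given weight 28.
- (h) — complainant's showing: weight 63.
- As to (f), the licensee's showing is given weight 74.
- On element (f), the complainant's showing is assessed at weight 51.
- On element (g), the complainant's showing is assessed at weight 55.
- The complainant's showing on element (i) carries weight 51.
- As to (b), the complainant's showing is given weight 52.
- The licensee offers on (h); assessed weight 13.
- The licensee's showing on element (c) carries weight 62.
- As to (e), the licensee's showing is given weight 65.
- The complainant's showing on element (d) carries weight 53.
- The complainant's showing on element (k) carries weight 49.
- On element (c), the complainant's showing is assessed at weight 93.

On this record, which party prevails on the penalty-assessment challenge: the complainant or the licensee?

licensee

— Issue I —
Stage I.1 — burden on complainant; standard: the preponderance of the evidence (weight is at least 55).
    (a): 54 < 55 [not met]
  Stage I.1 not carried; the complainant fails its burden.
So the licensee prevails on this issue.
— Issue II —
Stage II.1 — burden on complainant; standard: the balance of probabilities (weight exceeds 54).
    (d): 53 ≤ 54 [not met]
  The complainant does not carry Stage II.1.
The licensee prevails on this issue.
— Issue III —
At Stage III.1 the complainant must meet the balance of probabilities (weight is at least 50): on (h) the weight is 63 less the opposing 13 gives net 50, which does reach 50, so (h) meets the standard; on (i) the weight is 51, ≥ 50, so (i) meets the standard.
  The complainant carries Stage III.1; the licensee now bears the burden.
At Stage III.2 the licensee must meet the balance of probabilities (weight is at least 50): on (j) the weight is 82 less the opposing 28 gives net 54, which does reach 50, so (j) meets the standard.
  Stage III.2 is satisfied; the licensee continues to bear the burden.
At Stage III.3 the licensee must meet the balance of probabilities (weight is at least 50): on (k) the weight is 95 less the opposing 49 gives net 46, which does not reach 50, so (k) does not meet the standard.
  Stage III.3 not carried; the licensee fails its burden.
So the complainant prevails on this issue.
Per-issue: Issue I → licensee; Issue II → licensee; Issue III → complainant. The complainant must prevail on a majority of issues; overall, the licensee prevails.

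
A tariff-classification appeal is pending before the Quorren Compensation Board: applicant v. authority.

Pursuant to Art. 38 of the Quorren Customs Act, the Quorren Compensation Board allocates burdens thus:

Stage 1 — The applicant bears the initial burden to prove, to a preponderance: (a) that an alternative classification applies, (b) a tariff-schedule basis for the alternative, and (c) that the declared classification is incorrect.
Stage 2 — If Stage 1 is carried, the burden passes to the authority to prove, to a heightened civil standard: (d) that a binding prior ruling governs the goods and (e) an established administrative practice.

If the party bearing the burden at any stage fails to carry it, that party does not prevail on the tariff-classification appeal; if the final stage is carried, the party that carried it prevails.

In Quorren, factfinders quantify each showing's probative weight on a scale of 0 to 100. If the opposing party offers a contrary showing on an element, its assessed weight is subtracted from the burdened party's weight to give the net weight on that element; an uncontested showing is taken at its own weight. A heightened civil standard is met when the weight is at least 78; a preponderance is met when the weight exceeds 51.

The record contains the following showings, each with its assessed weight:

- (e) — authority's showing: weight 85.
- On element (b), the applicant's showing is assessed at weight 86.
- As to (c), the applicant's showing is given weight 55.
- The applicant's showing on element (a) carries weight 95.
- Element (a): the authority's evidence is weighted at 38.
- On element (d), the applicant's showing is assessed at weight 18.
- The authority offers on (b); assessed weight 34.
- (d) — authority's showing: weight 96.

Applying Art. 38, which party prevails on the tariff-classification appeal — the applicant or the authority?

authority

Stage 1 — burden on applicant; standard: a preponderance (weight exceeds 51).
    (a): 95 − 38 = 57 > 51 [met]
    (b): 86 − 34 = 52 > 51 [met]
    (c): 55 > 51 [met]
  All elements met. The burden passes to the authority.
Stage 2 — burden on authority; standard: a heightened civil standard (weight is at least 78).
    (d): 96 − 18 = 78 ≥ 78 [met]
    (e): 85 ≥ 78 [met]
  Stage 2 carried; the final stage is satisfied.
All stages carried — the authority prevails.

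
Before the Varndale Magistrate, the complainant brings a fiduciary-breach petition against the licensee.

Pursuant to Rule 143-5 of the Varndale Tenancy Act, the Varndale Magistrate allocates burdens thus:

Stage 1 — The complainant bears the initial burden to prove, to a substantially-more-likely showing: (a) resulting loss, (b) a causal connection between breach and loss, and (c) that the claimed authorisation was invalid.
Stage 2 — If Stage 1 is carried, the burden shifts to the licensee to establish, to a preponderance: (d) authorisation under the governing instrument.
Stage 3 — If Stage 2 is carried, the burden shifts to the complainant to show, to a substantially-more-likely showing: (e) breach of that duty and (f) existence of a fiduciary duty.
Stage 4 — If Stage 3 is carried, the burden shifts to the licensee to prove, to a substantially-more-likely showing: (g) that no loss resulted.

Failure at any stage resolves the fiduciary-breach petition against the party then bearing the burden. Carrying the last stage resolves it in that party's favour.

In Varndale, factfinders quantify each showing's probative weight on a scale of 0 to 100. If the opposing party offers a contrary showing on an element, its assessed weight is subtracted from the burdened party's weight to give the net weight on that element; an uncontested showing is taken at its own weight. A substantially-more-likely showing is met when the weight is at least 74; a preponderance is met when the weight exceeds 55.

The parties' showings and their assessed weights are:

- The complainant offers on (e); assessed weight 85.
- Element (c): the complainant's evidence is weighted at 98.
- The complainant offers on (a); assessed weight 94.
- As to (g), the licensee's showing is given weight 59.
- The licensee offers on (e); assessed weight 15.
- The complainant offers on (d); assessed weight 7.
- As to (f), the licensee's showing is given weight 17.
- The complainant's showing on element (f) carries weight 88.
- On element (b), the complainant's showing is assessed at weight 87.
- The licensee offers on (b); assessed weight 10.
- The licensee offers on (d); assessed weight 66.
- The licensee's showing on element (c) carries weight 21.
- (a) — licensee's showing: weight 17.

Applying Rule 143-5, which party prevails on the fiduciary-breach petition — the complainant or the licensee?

licensee

Stage 1 (complainant, a substantially-more-likely showing, weight is at least 74): (a) net 94−17=77 ≥ 74 — meets; (b) net 87−10=77 ≥ 74 — meets; (c) net 98−21=77 ≥ 74 — meets.
  All elements met. The burden passes to the licensee.
Stage 2 (licensee, a preponderance, weight exceeds 55): (d) net 66−7=59 > 55 — meets.
  Stage 2 is satisfied; the onus moves to the complainant.
Stage 3 (complainant, a substantially-more-likely showing, weight is at least 74): (e) net 85−15=70 < 74 — fails; (f) net 88−17=71 < 74 — fails.
  Not every element is met, so the complainant fails to carry Stage 3.
The analysis ends at Stage 3; the licensee prevails.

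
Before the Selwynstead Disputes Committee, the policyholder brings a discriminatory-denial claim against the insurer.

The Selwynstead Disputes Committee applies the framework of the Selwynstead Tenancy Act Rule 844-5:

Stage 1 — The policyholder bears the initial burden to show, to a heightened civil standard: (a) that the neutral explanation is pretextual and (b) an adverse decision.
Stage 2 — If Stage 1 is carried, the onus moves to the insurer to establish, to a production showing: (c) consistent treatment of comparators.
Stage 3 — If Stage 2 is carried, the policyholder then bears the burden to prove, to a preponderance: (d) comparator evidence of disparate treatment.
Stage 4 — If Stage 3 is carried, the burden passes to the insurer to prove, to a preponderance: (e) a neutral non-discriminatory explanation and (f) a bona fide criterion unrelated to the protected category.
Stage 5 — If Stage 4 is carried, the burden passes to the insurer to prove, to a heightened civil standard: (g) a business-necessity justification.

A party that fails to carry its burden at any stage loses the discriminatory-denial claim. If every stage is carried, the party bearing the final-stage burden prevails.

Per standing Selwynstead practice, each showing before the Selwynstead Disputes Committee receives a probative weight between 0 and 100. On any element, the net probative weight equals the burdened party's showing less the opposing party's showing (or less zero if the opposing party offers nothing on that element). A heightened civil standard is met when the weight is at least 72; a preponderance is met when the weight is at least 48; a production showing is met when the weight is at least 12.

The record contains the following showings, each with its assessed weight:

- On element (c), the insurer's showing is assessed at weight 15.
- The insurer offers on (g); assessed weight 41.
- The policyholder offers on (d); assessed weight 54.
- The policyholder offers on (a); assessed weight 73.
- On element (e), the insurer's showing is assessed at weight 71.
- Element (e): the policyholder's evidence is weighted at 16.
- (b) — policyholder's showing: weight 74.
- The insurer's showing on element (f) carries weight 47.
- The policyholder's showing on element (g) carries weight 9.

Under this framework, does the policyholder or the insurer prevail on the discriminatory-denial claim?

Stage 1 — burden on policyholder; standard: a heightened civil standard (weight is at least 72).
    (a): 73 ≥ 72 [met]
    (b): 74 ≥ 72 [met]
  Stage 1 is satisfied; the onus moves to the insurer.
Stage 2 — burden on insurer; standard: a production showing (weight is at least 12).
    (c): 15 ≥ 12 [met]
  Stage 2 is satisfied; the onus moves to the policyholder.
Stage 3 — burden on policyholder; standard: a preponderance (weight is at least 48).
    (d): 54 ≥ 48 [met]
  Stage 3 carried; the burden shifts to the insurer.
Stage 4 — burden on insurer; standard: a preponderance (weight is at least 48).
    (e): 71 − 16 = 55 ≥ 48 [met]
    (f): 47 < 48 [not met]
  Stage 4 not carried; the insurer fails its burden.
The policyholder prevails.

policyholder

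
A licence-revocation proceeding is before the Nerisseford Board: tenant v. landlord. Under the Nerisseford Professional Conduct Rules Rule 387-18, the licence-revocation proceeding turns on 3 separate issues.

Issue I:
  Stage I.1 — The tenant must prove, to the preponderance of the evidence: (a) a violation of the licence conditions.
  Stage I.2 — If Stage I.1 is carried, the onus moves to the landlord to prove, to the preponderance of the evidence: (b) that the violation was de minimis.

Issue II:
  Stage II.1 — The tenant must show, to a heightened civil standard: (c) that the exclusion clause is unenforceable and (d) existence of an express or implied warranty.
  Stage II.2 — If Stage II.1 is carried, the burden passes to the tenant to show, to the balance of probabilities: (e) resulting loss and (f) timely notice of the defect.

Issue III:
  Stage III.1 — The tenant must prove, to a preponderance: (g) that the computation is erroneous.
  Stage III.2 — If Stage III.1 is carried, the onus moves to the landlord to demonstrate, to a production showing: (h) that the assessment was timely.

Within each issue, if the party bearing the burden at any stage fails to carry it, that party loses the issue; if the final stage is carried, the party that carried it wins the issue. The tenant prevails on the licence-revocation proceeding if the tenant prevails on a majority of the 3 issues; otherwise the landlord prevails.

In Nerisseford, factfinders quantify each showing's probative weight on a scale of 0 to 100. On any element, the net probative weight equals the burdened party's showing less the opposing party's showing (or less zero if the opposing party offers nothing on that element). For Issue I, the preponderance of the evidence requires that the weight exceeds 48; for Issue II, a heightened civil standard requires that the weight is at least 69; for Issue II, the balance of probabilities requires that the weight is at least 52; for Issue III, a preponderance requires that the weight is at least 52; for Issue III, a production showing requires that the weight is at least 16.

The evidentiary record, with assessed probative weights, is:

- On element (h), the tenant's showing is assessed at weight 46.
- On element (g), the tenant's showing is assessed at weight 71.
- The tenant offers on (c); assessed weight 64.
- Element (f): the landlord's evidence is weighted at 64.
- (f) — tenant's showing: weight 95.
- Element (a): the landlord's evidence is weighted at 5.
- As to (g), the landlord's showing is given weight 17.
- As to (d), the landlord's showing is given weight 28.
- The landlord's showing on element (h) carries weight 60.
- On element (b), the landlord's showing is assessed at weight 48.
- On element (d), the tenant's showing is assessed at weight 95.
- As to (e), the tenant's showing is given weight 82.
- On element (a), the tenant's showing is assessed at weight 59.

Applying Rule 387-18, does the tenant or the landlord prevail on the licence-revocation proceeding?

tenant

— Issue I —
Stage I.1 (tenant, the preponderance of the evidence, weight exceeds 48): (a) net 59−5=54 > 48 — meets.
  Stage I.1 is satisfied; the onus moves to the landlord.
Stage I.2 (landlord, the preponderance of the evidence, weight exceeds 48): (b) 48 ≤ 48 — fails.
  The landlord does not carry Stage I.2.
The tenant prevails on this issue.
— Issue II —
Stage II.1 (tenant, a heightened civil standard, weight is at least 69): (c) 64 < 69 — fails; (d) net 95−28=67 < 69 — fails.
  The tenant does not carry Stage II.1.
The analysis ends at Stage II.1; the landlord prevails on this issue.
— Issue III —
At Stage III.1 the tenant must meet a preponderance (weight is at least 52): on (g) the weight is 71 less the opposing 17 gives net 54, which does reach 52, so (g) meets the standard.
  The tenant carries Stage III.1; the landlord now bears the burden.
At Stage III.2 the landlord must meet a production showing (weight is at least 16): on (h) the weight is 60 less the opposing 46 gives net 14, which does not reach 16, so (h) does not meet the standard.
  Not every element is met, so the landlord fails to carry Stage III.2.
The analysis ends at Stage III.2; the tenant prevails on this issue.
Per-issue: Issue I → tenant; Issue II → landlord; Issue III → tenant. The tenant must prevail on a majority of issues; overall, the tenant prevails.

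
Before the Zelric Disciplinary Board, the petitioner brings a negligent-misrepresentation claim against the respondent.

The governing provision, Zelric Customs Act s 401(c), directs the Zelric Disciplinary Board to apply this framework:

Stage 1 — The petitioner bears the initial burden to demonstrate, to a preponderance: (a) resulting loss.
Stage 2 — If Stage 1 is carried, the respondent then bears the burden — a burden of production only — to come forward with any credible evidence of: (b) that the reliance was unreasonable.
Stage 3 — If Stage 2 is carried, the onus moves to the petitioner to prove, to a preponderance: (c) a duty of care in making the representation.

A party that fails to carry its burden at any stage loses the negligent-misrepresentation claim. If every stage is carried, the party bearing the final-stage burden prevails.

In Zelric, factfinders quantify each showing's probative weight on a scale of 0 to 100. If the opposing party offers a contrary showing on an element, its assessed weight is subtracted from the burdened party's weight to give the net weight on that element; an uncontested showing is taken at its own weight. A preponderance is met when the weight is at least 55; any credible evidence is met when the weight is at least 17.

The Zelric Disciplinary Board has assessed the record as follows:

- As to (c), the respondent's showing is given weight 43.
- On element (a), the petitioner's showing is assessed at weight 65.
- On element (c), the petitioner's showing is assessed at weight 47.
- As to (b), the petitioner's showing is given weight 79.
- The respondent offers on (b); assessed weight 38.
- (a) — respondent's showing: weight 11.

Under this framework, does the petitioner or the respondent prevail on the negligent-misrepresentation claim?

respondent

At Stage 1 the petitioner must meet a preponderance (weight is at least 55): on (a) the weight is 65 less the opposing 11 gives net 54, which does not reach 55, so (a) does not meet the standard.
  The petitioner does not carry Stage 1.
So the respondent prevails.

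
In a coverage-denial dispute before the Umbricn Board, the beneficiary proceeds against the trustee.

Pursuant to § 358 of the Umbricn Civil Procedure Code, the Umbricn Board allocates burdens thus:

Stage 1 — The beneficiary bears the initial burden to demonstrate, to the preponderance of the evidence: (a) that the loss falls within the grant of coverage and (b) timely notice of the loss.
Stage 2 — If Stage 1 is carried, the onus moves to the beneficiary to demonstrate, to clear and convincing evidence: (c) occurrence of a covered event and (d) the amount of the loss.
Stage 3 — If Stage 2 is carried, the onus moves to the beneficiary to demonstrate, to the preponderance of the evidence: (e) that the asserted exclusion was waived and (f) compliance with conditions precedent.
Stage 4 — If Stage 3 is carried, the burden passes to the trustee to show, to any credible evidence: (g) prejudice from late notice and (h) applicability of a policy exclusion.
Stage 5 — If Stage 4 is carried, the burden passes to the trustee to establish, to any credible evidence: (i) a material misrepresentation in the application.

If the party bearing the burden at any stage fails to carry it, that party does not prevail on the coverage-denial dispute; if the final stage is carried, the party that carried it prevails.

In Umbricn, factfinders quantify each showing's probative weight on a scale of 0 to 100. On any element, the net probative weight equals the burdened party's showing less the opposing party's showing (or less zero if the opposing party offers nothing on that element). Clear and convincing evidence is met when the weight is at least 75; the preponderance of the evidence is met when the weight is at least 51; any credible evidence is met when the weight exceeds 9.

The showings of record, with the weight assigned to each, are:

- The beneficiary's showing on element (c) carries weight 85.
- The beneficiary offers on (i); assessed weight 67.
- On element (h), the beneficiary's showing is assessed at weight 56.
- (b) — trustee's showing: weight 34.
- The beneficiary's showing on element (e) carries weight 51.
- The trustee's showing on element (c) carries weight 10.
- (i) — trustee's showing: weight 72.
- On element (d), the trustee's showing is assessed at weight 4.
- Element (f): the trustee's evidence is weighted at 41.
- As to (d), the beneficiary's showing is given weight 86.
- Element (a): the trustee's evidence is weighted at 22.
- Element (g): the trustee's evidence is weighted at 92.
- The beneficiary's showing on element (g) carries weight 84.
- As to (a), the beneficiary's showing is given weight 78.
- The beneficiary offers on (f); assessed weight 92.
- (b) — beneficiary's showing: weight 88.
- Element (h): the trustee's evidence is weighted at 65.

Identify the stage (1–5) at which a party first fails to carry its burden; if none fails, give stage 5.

stage 4

Stage 1 — burden on beneficiary; standard: the preponderance of the evidence (weight is at least 51).
    (a): 78 − 22 = 56 ≥ 51 [met]
    (b): 88 − 34 = 54 ≥ 51 [met]
  Stage 1 is satisfied; the beneficiary continues to bear the burden.
Stage 2 — burden on beneficiary; standard: clear and convincing evidence (weight is at least 75).
    (c): 85 − 10 = 75 ≥ 75 [met]
    (d): 86 − 4 = 82 ≥ 75 [met]
  Stage 2 carried; the burden remains with the beneficiary.
Stage 3 — burden on beneficiary; standard: the preponderance of the evidence (weight is at least 51).
    (e): 51 ≥ 51 [met]
    (f): 92 − 41 = 51 ≥ 51 [met]
  Stage 3 is satisfied; the onus moves to the trustee.
Stage 4 — burden on trustee; standard: any credible evidence (weight exceeds 9).
    (g): 92 − 84 = 8 ≤ 9 [not met]
    (h): 65 − 56 = 9 ≤ 9 [not met]
  Stage 4 not carried; the trustee fails its burden.
The analysis ends at Stage 4; the beneficiary prevails.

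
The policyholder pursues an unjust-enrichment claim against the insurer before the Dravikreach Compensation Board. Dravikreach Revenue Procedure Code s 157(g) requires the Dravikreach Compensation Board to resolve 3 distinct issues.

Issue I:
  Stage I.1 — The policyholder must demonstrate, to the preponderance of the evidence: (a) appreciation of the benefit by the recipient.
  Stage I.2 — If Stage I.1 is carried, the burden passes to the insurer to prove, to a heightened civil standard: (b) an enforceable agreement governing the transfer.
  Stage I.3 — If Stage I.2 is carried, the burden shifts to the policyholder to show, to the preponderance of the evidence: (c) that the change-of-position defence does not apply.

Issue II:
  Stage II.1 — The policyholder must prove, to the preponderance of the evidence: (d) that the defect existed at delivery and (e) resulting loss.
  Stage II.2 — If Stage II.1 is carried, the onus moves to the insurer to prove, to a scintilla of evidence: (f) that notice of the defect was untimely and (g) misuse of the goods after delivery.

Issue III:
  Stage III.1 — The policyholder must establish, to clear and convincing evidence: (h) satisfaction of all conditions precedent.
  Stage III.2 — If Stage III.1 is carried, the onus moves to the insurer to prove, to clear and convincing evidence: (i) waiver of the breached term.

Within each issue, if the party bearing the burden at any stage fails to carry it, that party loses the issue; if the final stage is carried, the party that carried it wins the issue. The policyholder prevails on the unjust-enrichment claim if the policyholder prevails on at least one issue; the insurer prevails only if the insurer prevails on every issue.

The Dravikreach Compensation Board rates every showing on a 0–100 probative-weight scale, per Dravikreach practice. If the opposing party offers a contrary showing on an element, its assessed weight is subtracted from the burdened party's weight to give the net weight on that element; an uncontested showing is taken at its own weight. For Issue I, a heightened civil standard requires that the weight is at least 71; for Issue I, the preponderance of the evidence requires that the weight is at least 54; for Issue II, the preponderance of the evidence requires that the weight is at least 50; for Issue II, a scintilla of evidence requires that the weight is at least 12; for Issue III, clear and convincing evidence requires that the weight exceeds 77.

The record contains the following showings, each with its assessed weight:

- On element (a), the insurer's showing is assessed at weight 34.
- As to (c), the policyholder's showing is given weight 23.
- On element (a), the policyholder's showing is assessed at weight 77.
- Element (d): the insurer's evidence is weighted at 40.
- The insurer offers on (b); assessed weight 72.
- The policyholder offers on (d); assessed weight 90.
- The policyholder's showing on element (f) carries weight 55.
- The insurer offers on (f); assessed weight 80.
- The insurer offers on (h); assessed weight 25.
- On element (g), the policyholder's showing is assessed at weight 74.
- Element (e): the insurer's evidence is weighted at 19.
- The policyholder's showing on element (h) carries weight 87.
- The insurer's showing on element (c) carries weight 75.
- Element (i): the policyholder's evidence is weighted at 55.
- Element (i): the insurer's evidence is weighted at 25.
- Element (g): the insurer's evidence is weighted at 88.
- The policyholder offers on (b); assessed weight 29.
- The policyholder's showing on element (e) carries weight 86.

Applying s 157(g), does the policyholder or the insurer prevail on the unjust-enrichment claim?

— Issue I —
At Stage I.1 the policyholder must meet the preponderance of the evidence (weight is at least 54): on (a) the weight is 77 less the opposing 34 gives net 43, < 54, so (a) does not meet the standard.
  The policyholder does not carry Stage I.1.
The insurer prevails on this issue.
— Issue II —
Stage II.1 (policyholder, the preponderance of the evidence, weight is at least 50): (d) net 90−40=50 ≥ 50 — meets; (e) net 86−19=67 ≥ 50 — meets.
  All elements met. The burden passes to the insurer.
Stage II.2 (insurer, a scintilla of evidence, weight is at least 12): (f) net 80−55=25 ≥ 12 — meets; (g) net 88−74=14 ≥ 12 — meets.
  The insurer carries the last stage.
With every stage satisfied, the insurer prevails on this issue.
— Issue III —
At Stage III.1 the policyholder must meet clear and convincing evidence (weight exceeds 77): on (h) the weight is 87 less the opposing 25 gives net 62, ≤ 77, so (h) does not meet the standard.
  The policyholder does not carry Stage III.1.
The analysis ends at Stage III.1; the insurer prevails on this issue.
Per-issue: Issue I → insurer; Issue II → insurer; Issue III → insurer. The policyholder must prevail on at least one issue; overall, the insurer prevails.

insurer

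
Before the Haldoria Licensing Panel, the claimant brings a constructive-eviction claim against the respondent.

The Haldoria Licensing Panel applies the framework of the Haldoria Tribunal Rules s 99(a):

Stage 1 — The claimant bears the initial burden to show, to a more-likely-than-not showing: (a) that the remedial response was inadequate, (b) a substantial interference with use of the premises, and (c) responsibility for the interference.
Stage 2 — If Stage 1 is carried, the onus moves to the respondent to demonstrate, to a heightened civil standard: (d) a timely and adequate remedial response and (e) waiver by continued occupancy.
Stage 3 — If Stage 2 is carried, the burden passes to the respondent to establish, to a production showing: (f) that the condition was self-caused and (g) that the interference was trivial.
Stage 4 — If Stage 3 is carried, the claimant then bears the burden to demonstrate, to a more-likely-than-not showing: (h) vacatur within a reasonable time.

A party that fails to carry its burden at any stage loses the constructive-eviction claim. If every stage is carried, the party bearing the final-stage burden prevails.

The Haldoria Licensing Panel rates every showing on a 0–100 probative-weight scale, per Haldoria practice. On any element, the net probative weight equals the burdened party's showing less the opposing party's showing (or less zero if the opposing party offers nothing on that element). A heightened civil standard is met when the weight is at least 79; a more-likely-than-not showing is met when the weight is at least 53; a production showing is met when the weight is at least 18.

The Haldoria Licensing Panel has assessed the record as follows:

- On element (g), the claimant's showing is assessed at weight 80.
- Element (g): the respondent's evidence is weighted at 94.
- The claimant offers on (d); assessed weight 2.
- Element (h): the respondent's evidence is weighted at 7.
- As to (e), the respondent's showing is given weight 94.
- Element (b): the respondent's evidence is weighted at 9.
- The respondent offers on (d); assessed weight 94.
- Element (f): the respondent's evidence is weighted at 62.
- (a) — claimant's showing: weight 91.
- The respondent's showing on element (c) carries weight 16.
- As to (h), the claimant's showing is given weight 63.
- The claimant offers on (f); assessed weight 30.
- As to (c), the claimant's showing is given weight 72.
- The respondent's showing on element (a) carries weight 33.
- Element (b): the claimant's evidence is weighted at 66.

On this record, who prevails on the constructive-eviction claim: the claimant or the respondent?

claimant

Stage 1 (claimant, a more-likely-than-not showing, weight is at least 53): (a) net 91−33=58 ≥ 53 — meets; (b) net 66−9=57 ≥ 53 — meets; (c) net 72−16=56 ≥ 53 — meets.
  The claimant carries Stage 1; the respondent now bears the burden.
Stage 2 (respondent, a heightened civil standard, weight is at least 79): (d) net 94−2=92 ≥ 79 — meets; (e) 94 ≥ 79 — meets.
  All elements met. The respondent retains the burden for Stage 3.
Stage 3 (respondent, a production showing, weight is at least 18): (f) net 62−30=32 ≥ 18 — meets; (g) net 94−80=14 < 18 — fails.
  Stage 3 not carried; the respondent fails its burden.
The analysis ends at Stage 3; the claimant prevails.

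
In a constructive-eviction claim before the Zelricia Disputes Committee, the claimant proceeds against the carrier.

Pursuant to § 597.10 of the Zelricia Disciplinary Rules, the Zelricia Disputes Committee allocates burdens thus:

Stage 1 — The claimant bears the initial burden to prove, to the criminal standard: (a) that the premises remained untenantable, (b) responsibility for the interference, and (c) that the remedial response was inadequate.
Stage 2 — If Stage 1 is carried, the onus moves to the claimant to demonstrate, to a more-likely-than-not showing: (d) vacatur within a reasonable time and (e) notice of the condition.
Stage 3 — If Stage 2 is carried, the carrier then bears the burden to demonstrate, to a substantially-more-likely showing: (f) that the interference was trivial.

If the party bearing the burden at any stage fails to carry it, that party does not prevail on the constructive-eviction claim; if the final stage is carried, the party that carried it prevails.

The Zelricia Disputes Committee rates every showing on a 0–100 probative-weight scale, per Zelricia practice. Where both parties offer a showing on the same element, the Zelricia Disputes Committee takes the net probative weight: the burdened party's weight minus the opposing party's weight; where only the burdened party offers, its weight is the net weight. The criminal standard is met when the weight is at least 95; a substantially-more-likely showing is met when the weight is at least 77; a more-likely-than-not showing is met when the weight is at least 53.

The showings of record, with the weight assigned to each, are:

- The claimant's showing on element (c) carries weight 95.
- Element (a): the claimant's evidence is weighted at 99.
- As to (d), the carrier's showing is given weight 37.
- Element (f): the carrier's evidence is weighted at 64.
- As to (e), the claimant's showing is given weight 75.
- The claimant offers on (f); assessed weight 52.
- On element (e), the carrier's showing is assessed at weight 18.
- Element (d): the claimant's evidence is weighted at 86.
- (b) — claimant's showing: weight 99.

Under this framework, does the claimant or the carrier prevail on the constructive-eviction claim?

carrier

At Stage 1 the claimant must meet the criminal standard (weight is at least 95): on (a) the weight is 99, which does reach 95, so (a) meets the standard; on (b) the weight is 99, ≥ 95, so (b) meets the standard; on (c) the weight is 95, which does reach 95, so (c) meets the standard.
  Stage 1 is satisfied; the claimant continues to bear the burden.
At Stage 2 the claimant must meet a more-likely-than-not showing (weight is at least 53): on (d) the weight is 86 less the opposing 37 gives net 49, which does not reach 53, so (d) does not meet the standard; on (e) the weight is 75 less the opposing 18 gives net 57, ≥ 53, so (e) meets the standard.
  The claimant does not carry Stage 2.
The carrier prevails.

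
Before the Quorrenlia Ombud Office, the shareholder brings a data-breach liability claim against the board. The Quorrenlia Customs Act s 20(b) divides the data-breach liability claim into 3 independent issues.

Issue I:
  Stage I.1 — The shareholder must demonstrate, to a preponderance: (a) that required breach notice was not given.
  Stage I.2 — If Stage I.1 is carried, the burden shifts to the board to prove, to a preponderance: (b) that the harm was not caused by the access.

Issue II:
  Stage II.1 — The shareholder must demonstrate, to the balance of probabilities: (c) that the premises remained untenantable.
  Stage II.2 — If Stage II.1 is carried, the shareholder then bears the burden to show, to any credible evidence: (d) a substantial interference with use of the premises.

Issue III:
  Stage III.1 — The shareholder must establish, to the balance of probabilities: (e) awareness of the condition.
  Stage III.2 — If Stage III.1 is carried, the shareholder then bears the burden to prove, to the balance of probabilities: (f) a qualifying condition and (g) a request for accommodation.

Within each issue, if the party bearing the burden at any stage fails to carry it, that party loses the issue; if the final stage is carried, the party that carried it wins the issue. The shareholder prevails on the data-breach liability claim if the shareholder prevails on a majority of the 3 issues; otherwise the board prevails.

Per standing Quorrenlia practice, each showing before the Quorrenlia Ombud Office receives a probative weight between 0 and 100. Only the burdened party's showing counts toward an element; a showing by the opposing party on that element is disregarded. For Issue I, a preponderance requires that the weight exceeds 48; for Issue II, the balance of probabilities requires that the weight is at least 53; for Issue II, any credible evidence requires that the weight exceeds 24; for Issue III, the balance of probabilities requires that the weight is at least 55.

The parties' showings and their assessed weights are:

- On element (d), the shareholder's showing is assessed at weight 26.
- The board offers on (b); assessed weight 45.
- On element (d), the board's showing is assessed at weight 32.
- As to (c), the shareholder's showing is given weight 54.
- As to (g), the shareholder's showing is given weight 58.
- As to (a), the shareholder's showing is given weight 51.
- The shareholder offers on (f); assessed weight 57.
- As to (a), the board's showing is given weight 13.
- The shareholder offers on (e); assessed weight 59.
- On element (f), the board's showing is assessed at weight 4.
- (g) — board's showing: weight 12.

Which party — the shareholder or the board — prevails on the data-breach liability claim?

shareholder

— Issue I —
Stage I.1 — burden on shareholder; standard: a preponderance (weight exceeds 48).
    (a): 51 (board's 13 disregarded) > 48 [met]
  All elements met. The burden passes to the board.
Stage I.2 — burden on board; standard: a preponderance (weight exceeds 48).
    (b): 45 ≤ 48 [not met]
  Not every element is met, so the board fails to carry Stage I.2.
The shareholder prevails on this issue.
— Issue II —
Stage II.1 (shareholder, the balance of probabilities, weight is at least 53): (c) 54 ≥ 53 — meets.
  All elements met. The shareholder retains the burden for Stage II.2.
Stage II.2 (shareholder, any credible evidence, weight exceeds 24): (d) 26 (board's 32 disregarded) > 24 — meets.
  All elements met at the final stage.
Every stage carried; the shareholder prevails on this issue.
— Issue III —
Stage III.1 (shareholder, the balance of probabilities, weight is at least 55): (e) 59 ≥ 55 — meets.
  All elements met. The shareholder retains the burden for Stage III.2.
Stage III.2 (shareholder, the balance of probabilities, weight is at least 55): (f) 57 (board's 4 disregarded) ≥ 55 — meets; (g) 58 (board's 12 disregarded) ≥ 55 — meets.
  Stage III.2 carried; the final stage is satisfied.
Every stage carried; the shareholder prevails on this issue.
Per-issue: Issue I → shareholder; Issue II → shareholder; Issue III → shareholder. The shareholder must prevail on a majority of issues; overall, the shareholder prevails.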